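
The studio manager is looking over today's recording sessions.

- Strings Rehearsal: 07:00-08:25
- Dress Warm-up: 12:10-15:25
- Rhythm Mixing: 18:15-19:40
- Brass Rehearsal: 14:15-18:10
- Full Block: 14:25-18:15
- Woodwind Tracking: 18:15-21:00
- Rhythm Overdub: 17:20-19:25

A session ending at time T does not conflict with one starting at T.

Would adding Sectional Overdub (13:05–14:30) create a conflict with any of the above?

Strings Rehearsal: ends 08:25 at or before Sectional Overdub starts 13:05 → clear.
Dress Warm-up: starts 12:10 before Sectional Overdub ends 14:30, and ends 15:25 after Sectional Overdub starts 13:05 → overlap.
Brass Rehearsal: starts 14:15 before Sectional Overdub ends 14:30, and ends 18:10 after Sectional Overdub starts 13:05 → overlap.
Full Block: starts 14:25 before Sectional Overdub ends 14:30, and ends 18:15 after Sectional Overdub starts 13:05 → overlap.
Rhythm Overdub: starts 17:20 at or after Sectional Overdub ends 14:30 → clear.
Rhythm Mixing: starts 18:15 at or after Sectional Overdub ends 14:30 → clear.
Woodwind Tracking: starts 18:15 at or after Sectional Overdub ends 14:30 → clear.
Sectional Overdub overlaps Dress Warm-up, Brass Rehearsal, Full Block.

Yes — it overlaps Brass Rehearsal, Dress Warm-up, Full Block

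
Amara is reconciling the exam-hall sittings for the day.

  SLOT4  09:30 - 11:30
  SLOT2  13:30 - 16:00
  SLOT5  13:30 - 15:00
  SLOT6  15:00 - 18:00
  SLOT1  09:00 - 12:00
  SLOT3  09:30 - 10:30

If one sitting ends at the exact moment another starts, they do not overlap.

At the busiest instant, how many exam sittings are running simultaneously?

Walk through starts and ends in time order (an end at T is processed before a start at T):
09:00 start SLOT1 → 1
09:30 start SLOT3 → 2
09:30 start SLOT4 → 3
10:30 end SLOT3 → 2
11:30 end SLOT4 → 1
12:00 end SLOT1 → 0
13:30 start SLOT2 → 1
13:30 start SLOT5 → 2
15:00 end SLOT5 → 1
15:00 start SLOT6 → 2
16:00 end SLOT2 → 1
18:00 end SLOT6 → 0
Peak is 3, at 09:30 (SLOT1, SLOT3, SLOT4).

3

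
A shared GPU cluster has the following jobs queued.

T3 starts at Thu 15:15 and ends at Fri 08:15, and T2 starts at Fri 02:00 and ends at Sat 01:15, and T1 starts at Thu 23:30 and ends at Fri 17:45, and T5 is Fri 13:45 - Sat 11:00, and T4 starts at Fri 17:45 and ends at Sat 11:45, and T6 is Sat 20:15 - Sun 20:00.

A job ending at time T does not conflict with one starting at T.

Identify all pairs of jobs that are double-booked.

T1 & T2, T1 & T3, T1 & T5, T2 & T3, T2 & T4, T2 & T5, T4 & T5

Check each pair: they overlap iff neither finishes before the other starts.
Sorted by start: T3, T1, T2, T5, T4, T6.
T1 starts before T3 ends → T3 and T1 overlap.
T2 starts before T3 ends → T3 and T2 overlap.
T5 starts after T3 ends; T3 is clear from here.
T2 starts before T1 ends → T1 and T2 overlap.
T5 starts before T1 ends → T1 and T5 overlap.
T4 starts exactly when T1 ends (back-to-back, no overlap); T1 is clear from here.
T5 starts before T2 ends → T2 and T5 overlap.
T4 starts before T2 ends → T2 and T4 overlap.
T6 starts after T2 ends.
T4 starts before T5 ends → T5 and T4 overlap.
T6 starts after T5 ends.
T6 starts after T4 ends.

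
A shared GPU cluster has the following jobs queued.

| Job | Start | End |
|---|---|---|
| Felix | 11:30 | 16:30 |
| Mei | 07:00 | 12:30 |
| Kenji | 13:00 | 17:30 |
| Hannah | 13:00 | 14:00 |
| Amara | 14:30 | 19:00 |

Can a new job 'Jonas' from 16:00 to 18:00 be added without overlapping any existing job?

Mei: ends 12:30 at or before Jonas starts 16:00 → clear.
Felix: starts 11:30 before Jonas ends 18:00, and ends 16:30 after Jonas starts 16:00 → overlap.
Kenji: starts 13:00 before Jonas ends 18:00, and ends 17:30 after Jonas starts 16:00 → overlap.
Hannah: ends 14:00 at or before Jonas starts 16:00 → clear.
Amara: starts 14:30 before Jonas ends 18:00, and ends 19:00 after Jonas starts 16:00 → overlap.
Jonas overlaps Felix, Kenji, Amara.

No — it overlaps Amara, Felix, Kenji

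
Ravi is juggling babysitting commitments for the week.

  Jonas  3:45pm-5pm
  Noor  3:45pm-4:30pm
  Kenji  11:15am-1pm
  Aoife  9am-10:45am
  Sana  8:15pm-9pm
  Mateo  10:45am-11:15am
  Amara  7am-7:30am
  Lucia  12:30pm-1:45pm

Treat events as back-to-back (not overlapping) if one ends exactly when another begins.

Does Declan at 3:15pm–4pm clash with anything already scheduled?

Yes — it overlaps Jonas, Noor

Amara: ends 7:30am at or before Declan starts 3:15pm → clear.
Aoife: ends 10:45am at or before Declan starts 3:15pm → clear.
Mateo: ends 11:15am at or before Declan starts 3:15pm → clear.
Kenji: ends 1pm at or before Declan starts 3:15pm → clear.
Lucia: ends 1:45pm at or before Declan starts 3:15pm → clear.
Noor: starts 3:45pm before Declan ends 4pm, and ends 4:30pm after Declan starts 3:15pm → overlap.
Jonas: starts 3:45pm before Declan ends 4pm, and ends 5pm after Declan starts 3:15pm → overlap.
Sana: starts 8:15pm at or after Declan ends 4pm → clear.
Declan overlaps Noor, Jonas.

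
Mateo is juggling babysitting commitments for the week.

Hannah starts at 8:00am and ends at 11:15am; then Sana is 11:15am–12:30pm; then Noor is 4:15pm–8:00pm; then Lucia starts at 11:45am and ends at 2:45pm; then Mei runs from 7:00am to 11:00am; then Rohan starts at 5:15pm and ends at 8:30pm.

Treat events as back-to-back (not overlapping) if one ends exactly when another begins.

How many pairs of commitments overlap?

3

Sorted by start: Mei, Hannah, Sana, Lucia, Noor, Rohan.
Hannah starts before Mei ends → Mei and Hannah overlap.
Sana starts after Mei ends, so nothing later overlaps Mei either.
Sana starts exactly when Hannah ends (back-to-back, no overlap), so nothing later overlaps Hannah either.
Lucia starts before Sana ends → Sana and Lucia overlap.
Noor starts after Sana ends, so nothing later overlaps Sana either.
Noor starts after Lucia ends, so nothing later overlaps Lucia either.
Rohan starts before Noor ends → Noor and Rohan overlap.
Overlapping pairs: Hannah & Mei, Lucia & Sana, Noor & Rohan — 3 in total.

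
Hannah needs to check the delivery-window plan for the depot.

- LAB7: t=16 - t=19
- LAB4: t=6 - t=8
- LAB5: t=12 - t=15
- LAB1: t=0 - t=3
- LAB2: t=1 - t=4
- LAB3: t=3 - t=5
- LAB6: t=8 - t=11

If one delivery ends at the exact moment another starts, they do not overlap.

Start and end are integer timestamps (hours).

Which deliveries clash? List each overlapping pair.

Sorted by start: LAB1, LAB2, LAB3, LAB4, LAB6, LAB5, LAB7.
LAB2 starts before LAB1 ends → LAB1 and LAB2 overlap.
LAB3 starts exactly when LAB1 ends (back-to-back, no overlap); LAB1 is clear from here.
LAB3 starts before LAB2 ends → LAB2 and LAB3 overlap.
LAB4 starts after LAB2 ends; LAB2 is clear from here.
LAB4 starts after LAB3 ends; LAB3 is clear from here.
LAB6 starts exactly when LAB4 ends (back-to-back, no overlap); LAB4 is clear from here.
LAB5 starts after LAB6 ends; LAB6 is clear from here.
LAB7 starts after LAB5 ends.

LAB1 & LAB2, LAB2 & LAB3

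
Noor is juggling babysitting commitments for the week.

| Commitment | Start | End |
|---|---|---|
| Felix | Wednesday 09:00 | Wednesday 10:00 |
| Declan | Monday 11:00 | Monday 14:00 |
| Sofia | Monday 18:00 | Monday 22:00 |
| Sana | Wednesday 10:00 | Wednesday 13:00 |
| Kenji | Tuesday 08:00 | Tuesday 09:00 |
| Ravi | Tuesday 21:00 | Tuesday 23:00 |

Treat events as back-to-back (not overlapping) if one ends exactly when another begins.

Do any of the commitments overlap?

Check each pair: they overlap iff neither finishes before the other starts.
Sorted by start: Declan, Sofia, Kenji, Ravi, Felix, Sana.
Sofia starts after Declan ends, so Declan has no further overlaps.
Kenji starts after Sofia ends, so Sofia has no further overlaps.
Ravi starts after Kenji ends, so Kenji has no further overlaps.
Felix starts after Ravi ends, so Ravi has no further overlaps.
Sana starts exactly when Felix ends (back-to-back, no overlap).
Every pair is clear; the schedule has no overlaps.

No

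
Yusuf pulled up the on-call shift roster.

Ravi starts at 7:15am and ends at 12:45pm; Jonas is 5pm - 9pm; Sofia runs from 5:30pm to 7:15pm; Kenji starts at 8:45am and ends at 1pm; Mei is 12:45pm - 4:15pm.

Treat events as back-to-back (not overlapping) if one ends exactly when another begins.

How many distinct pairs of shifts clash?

Check each pair: they overlap iff neither finishes before the other starts.
Sorted by start: Ravi, Kenji, Mei, Jonas, Sofia.
Kenji starts before Ravi ends → Ravi and Kenji overlap.
Mei starts exactly when Ravi ends (back-to-back, no overlap); Ravi is clear from here.
Mei starts before Kenji ends → Kenji and Mei overlap.
Jonas starts after Kenji ends; Kenji is clear from here.
Jonas starts after Mei ends; Mei is clear from here.
Sofia starts before Jonas ends → Jonas and Sofia overlap.
Overlapping pairs: Jonas & Sofia, Kenji & Mei, Kenji & Ravi — 3 in total.

3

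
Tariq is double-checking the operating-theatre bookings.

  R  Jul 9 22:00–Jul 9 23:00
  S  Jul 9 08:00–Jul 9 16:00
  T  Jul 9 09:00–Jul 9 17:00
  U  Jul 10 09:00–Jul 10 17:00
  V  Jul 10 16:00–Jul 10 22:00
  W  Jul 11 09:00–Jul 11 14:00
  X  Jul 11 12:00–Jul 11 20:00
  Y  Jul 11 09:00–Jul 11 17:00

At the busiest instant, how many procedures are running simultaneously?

Walk through starts and ends in time order (an end at T is processed before a start at T):
Jul 9 08:00 start S → 1
Jul 9 09:00 start T → 2
Jul 9 16:00 end S → 1
Jul 9 17:00 end T → 0
Jul 9 22:00 start R → 1
Jul 9 23:00 end R → 0
Jul 10 09:00 start U → 1
Jul 10 16:00 start V → 2
Jul 10 17:00 end U → 1
Jul 10 22:00 end V → 0
Jul 11 09:00 start W → 1
Jul 11 09:00 start Y → 2
Jul 11 12:00 start X → 3
Jul 11 14:00 end W → 2
Jul 11 17:00 end Y → 1
Jul 11 20:00 end X → 0
Peak is 3, at Jul 11 12:00 (W, X, Y).

3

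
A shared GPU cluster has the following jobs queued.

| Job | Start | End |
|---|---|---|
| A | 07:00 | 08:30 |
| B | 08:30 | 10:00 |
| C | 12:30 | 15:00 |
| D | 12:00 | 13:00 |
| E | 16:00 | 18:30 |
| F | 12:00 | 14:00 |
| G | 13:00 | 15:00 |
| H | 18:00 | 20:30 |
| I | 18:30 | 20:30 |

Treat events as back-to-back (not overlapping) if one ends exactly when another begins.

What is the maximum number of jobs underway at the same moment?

3

Sweep the timeline, counting +1 at each start and −1 at each end (ends before starts at a tie):
07:00 start A → 1
08:30 end A → 0
08:30 start B → 1
10:00 end B → 0
12:00 start D → 1
12:00 start F → 2
12:30 start C → 3
13:00 end D → 2
13:00 start G → 3
14:00 end F → 2
15:00 end C → 1
15:00 end G → 0
16:00 start E → 1
18:00 start H → 2
18:30 end E → 1
18:30 start I → 2
20:30 end H → 1
20:30 end I → 0
Peak is 3, at 12:30 (C, D, F).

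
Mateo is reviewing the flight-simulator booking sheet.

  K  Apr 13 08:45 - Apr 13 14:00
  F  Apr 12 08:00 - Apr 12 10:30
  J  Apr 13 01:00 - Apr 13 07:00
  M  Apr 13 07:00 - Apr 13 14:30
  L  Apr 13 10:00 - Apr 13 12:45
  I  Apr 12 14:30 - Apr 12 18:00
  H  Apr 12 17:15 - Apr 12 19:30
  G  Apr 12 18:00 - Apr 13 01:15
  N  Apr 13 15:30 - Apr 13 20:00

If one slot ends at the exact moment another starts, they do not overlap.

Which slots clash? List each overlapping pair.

G & H, G & J, H & I, K & L, K & M, L & M

Two intervals overlap when each starts before the other ends.
Sorted by start: F, I, H, G, J, M, K, L, N.
I starts after F ends, so nothing later overlaps F either.
H starts before I ends → I and H overlap.
G starts exactly when I ends (back-to-back, no overlap), so nothing later overlaps I either.
G starts before H ends → H and G overlap.
J starts after H ends, so nothing later overlaps H either.
J starts before G ends → G and J overlap.
M starts after G ends, so nothing later overlaps G either.
M starts exactly when J ends (back-to-back, no overlap), so nothing later overlaps J either.
K starts before M ends → M and K overlap.
L starts before M ends → M and L overlap.
N starts after M ends.
L starts before K ends → K and L overlap.
N starts after K ends.
N starts after L ends.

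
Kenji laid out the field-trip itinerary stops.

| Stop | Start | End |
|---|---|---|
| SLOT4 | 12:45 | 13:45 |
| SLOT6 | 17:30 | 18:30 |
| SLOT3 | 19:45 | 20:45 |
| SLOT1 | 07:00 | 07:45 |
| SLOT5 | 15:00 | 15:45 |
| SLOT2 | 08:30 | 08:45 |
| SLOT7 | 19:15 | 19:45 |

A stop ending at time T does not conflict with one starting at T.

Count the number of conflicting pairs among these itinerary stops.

0

Check each pair: they overlap iff neither finishes before the other starts.
Sorted by start: SLOT1, SLOT2, SLOT4, SLOT5, SLOT6, SLOT7, SLOT3.
SLOT2 starts after SLOT1 ends, so SLOT1 has no further overlaps.
SLOT4 starts after SLOT2 ends, so SLOT2 has no further overlaps.
SLOT5 starts after SLOT4 ends, so SLOT4 has no further overlaps.
SLOT6 starts after SLOT5 ends, so SLOT5 has no further overlaps.
SLOT7 starts after SLOT6 ends, so SLOT6 has no further overlaps.
SLOT3 starts exactly when SLOT7 ends (back-to-back, no overlap).
No pair overlaps.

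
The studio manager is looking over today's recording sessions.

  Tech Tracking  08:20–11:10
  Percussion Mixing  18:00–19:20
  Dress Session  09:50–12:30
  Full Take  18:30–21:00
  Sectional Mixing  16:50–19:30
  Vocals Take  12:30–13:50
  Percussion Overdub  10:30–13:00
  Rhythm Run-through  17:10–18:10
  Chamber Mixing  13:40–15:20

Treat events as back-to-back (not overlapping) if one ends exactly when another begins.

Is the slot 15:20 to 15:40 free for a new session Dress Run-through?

Tech Tracking: ends 11:10 at or before Dress Run-through starts 15:20 → clear.
Dress Session: ends 12:30 at or before Dress Run-through starts 15:20 → clear.
Percussion Overdub: ends 13:00 at or before Dress Run-through starts 15:20 → clear.
Vocals Take: ends 13:50 at or before Dress Run-through starts 15:20 → clear.
Chamber Mixing: ends 15:20 at or before Dress Run-through starts 15:20 → clear.
Sectional Mixing: starts 16:50 at or after Dress Run-through ends 15:40 → clear.
Rhythm Run-through: starts 17:10 at or after Dress Run-through ends 15:40 → clear.
Percussion Mixing: starts 18:00 at or after Dress Run-through ends 15:40 → clear.
Full Take: starts 18:30 at or after Dress Run-through ends 15:40 → clear.

Yes — the slot is free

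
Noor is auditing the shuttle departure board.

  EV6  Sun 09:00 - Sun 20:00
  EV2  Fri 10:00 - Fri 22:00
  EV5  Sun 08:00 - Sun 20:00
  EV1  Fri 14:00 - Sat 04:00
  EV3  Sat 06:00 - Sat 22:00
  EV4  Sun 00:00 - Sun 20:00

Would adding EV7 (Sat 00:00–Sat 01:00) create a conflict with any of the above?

Yes — it overlaps EV1

EV2: ends Fri 22:00 at or before EV7 starts Sat 00:00 → clear.
EV1: starts Fri 14:00 before EV7 ends Sat 01:00, and ends Sat 04:00 after EV7 starts Sat 00:00 → overlap.
EV3: starts Sat 06:00 at or after EV7 ends Sat 01:00 → clear.
EV4: starts Sun 00:00 at or after EV7 ends Sat 01:00 → clear.
EV5: starts Sun 08:00 at or after EV7 ends Sat 01:00 → clear.
EV6: starts Sun 09:00 at or after EV7 ends Sat 01:00 → clear.
EV7 overlaps EV1.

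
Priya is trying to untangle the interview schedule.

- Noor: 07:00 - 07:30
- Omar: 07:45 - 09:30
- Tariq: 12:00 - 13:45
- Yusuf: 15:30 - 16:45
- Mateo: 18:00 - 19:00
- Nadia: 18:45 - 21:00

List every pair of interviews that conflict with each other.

Mateo & Nadia

Two intervals overlap when each starts before the other ends.
Sorted by start: Noor, Omar, Tariq, Yusuf, Mateo, Nadia.
Omar starts after Noor ends, so Noor has no further overlaps.
Tariq starts after Omar ends, so Omar has no further overlaps.
Yusuf starts after Tariq ends, so Tariq has no further overlaps.
Mateo starts after Yusuf ends, so Yusuf has no further overlaps.
Nadia starts before Mateo ends → Mateo and Nadia overlap.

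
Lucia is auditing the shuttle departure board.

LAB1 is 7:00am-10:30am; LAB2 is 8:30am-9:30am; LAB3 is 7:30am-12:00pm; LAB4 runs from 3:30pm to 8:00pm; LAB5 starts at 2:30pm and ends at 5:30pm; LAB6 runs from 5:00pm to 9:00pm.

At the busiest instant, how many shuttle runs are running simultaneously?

3

Walk through starts and ends in time order (an end at T is processed before a start at T):
7:00am start LAB1 → 1
7:30am start LAB3 → 2
8:30am start LAB2 → 3
9:30am end LAB2 → 2
10:30am end LAB1 → 1
12:00pm end LAB3 → 0
2:30pm start LAB5 → 1
3:30pm start LAB4 → 2
5:00pm start LAB6 → 3
5:30pm end LAB5 → 2
8:00pm end LAB4 → 1
9:00pm end LAB6 → 0
Peak is 3, at 8:30am (LAB1, LAB2, LAB3).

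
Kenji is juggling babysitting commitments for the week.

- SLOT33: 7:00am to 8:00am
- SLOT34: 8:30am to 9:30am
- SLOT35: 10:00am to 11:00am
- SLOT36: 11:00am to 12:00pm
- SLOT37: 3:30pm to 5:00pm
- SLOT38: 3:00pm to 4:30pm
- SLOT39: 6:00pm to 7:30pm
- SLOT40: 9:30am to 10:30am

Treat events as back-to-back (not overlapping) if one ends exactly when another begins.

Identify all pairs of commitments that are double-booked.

SLOT35 & SLOT40, SLOT37 & SLOT38

Sorted by start: SLOT33, SLOT34, SLOT40, SLOT35, SLOT36, SLOT38, SLOT37, SLOT39.
SLOT34 starts after SLOT33 ends — done with SLOT33.
SLOT40 starts exactly when SLOT34 ends (back-to-back, no overlap) — done with SLOT34.
SLOT35 starts before SLOT40 ends → SLOT40 and SLOT35 overlap.
SLOT36 starts after SLOT40 ends — done with SLOT40.
SLOT36 starts exactly when SLOT35 ends (back-to-back, no overlap) — done with SLOT35.
SLOT38 starts after SLOT36 ends — done with SLOT36.
SLOT37 starts before SLOT38 ends → SLOT38 and SLOT37 overlap.
SLOT39 starts after SLOT38 ends.
SLOT39 starts after SLOT37 ends.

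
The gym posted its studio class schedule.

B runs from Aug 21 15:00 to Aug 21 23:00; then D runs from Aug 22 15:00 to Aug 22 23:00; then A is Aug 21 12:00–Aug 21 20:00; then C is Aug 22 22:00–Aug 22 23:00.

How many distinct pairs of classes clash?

2

Check each pair: they overlap iff neither finishes before the other starts.
Sorted by start: A, B, D, C.
B starts before A ends → A and B overlap.
D starts after A ends, so nothing later overlaps A either.
D starts after B ends, so nothing later overlaps B either.
C starts before D ends → D and C overlap.
Overlapping pairs: A & B, C & D — 2 in total.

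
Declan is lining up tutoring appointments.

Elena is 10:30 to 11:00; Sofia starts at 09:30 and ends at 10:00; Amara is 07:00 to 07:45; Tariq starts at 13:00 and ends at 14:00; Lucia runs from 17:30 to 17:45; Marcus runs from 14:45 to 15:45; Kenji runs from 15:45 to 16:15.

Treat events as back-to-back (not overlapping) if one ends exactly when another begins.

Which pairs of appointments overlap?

Sorted by start: Amara, Sofia, Elena, Tariq, Marcus, Kenji, Lucia.
Sofia starts after Amara ends, so nothing later overlaps Amara either.
Elena starts after Sofia ends, so nothing later overlaps Sofia either.
Tariq starts after Elena ends, so nothing later overlaps Elena either.
Marcus starts after Tariq ends, so nothing later overlaps Tariq either.
Kenji starts exactly when Marcus ends (back-to-back, no overlap), so nothing later overlaps Marcus either.
Lucia starts after Kenji ends.

no overlapping pairs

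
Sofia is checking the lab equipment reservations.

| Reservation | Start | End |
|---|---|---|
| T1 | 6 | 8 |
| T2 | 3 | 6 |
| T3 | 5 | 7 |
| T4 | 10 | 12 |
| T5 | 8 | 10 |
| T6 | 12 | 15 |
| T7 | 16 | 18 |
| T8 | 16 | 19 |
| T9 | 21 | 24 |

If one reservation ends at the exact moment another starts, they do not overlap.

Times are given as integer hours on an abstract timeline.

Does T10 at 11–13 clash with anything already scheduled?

T2: ends 6 at or before T10 starts 11 → clear.
T3: ends 7 at or before T10 starts 11 → clear.
T1: ends 8 at or before T10 starts 11 → clear.
T5: ends 10 at or before T10 starts 11 → clear.
T4: starts 10 before T10 ends 13, and ends 12 after T10 starts 11 → overlap.
T6: starts 12 before T10 ends 13, and ends 15 after T10 starts 11 → overlap.
T7: starts 16 at or after T10 ends 13 → clear.
T8: starts 16 at or after T10 ends 13 → clear.
T9: starts 21 at or after T10 ends 13 → clear.
T10 overlaps T4, T6.

Yes — it overlaps T4, T6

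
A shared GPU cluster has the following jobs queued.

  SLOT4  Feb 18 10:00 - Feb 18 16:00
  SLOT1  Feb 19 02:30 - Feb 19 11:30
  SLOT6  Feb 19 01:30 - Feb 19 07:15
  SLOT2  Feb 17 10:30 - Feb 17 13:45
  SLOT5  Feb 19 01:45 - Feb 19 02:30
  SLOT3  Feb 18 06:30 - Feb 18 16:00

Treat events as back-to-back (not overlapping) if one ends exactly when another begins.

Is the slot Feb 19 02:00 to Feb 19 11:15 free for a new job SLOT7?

SLOT2: ends Feb 17 13:45 at or before SLOT7 starts Feb 19 02:00 → clear.
SLOT3: ends Feb 18 16:00 at or before SLOT7 starts Feb 19 02:00 → clear.
SLOT4: ends Feb 18 16:00 at or before SLOT7 starts Feb 19 02:00 → clear.
SLOT6: starts Feb 19 01:30 before SLOT7 ends Feb 19 11:15, and ends Feb 19 07:15 after SLOT7 starts Feb 19 02:00 → overlap.
SLOT5: starts Feb 19 01:45 before SLOT7 ends Feb 19 11:15, and ends Feb 19 02:30 after SLOT7 starts Feb 19 02:00 → overlap.
SLOT1: starts Feb 19 02:30 before SLOT7 ends Feb 19 11:15, and ends Feb 19 11:30 after SLOT7 starts Feb 19 02:00 → overlap.
SLOT7 overlaps SLOT1, SLOT5, SLOT6.

No — it overlaps SLOT1, SLOT5, SLOT6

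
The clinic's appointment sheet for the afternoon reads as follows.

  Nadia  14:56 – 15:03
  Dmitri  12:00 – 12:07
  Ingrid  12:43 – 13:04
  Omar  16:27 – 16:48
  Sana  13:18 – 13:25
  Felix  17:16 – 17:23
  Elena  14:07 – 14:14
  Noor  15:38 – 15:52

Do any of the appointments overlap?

Check each pair: they overlap iff neither finishes before the other starts.
Sorted by start: Dmitri, Ingrid, Sana, Elena, Nadia, Noor, Omar, Felix.
Ingrid starts after Dmitri ends; Dmitri is clear from here.
Sana starts after Ingrid ends; Ingrid is clear from here.
Elena starts after Sana ends; Sana is clear from here.
Nadia starts after Elena ends; Elena is clear from here.
Noor starts after Nadia ends; Nadia is clear from here.
Omar starts after Noor ends; Noor is clear from here.
Felix starts after Omar ends.
Every pair is clear; the schedule has no overlaps.

No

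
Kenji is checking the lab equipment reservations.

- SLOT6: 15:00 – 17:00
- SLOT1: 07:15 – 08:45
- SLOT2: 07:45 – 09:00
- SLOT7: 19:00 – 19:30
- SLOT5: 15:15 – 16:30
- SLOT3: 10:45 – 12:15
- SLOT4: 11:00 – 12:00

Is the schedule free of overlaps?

No

Sorted by start: SLOT1, SLOT2, SLOT3, SLOT4, SLOT6, SLOT5, SLOT7.
SLOT2 starts before SLOT1 ends → SLOT1 and SLOT2 overlap.
That's a conflict, so the schedule is not conflict-free.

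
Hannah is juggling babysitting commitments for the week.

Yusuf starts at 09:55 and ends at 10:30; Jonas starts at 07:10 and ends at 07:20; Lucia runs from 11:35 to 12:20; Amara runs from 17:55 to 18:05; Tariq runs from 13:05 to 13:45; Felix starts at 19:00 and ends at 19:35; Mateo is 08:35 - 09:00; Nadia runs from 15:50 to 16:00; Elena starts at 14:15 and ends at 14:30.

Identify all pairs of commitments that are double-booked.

Sorted by start: Jonas, Mateo, Yusuf, Lucia, Tariq, Elena, Nadia, Amara, Felix.
Mateo starts after Jonas ends — done with Jonas.
Yusuf starts after Mateo ends — done with Mateo.
Lucia starts after Yusuf ends — done with Yusuf.
Tariq starts after Lucia ends — done with Lucia.
Elena starts after Tariq ends — done with Tariq.
Nadia starts after Elena ends — done with Elena.
Amara starts after Nadia ends — done with Nadia.
Felix starts after Amara ends.

none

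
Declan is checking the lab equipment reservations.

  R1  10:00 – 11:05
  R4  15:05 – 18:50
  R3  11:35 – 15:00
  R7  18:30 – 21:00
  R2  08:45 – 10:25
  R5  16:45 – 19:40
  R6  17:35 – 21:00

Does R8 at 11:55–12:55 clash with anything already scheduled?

Yes — it overlaps R3

R2: ends 10:25 at or before R8 starts 11:55 → clear.
R1: ends 11:05 at or before R8 starts 11:55 → clear.
R3: starts 11:35 before R8 ends 12:55, and ends 15:00 after R8 starts 11:55 → overlap.
R4: starts 15:05 at or after R8 ends 12:55 → clear.
R5: starts 16:45 at or after R8 ends 12:55 → clear.
R6: starts 17:35 at or after R8 ends 12:55 → clear.
R7: starts 18:30 at or after R8 ends 12:55 → clear.
R8 overlaps R3.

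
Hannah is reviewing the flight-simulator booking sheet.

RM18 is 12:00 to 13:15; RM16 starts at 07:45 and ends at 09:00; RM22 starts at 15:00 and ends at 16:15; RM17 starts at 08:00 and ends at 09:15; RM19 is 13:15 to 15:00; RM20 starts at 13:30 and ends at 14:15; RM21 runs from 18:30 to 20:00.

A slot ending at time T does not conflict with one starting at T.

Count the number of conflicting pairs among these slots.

Sorted by start: RM16, RM17, RM18, RM19, RM20, RM22, RM21.
RM17 starts before RM16 ends → RM16 and RM17 overlap.
RM18 starts after RM16 ends, so nothing later overlaps RM16 either.
RM18 starts after RM17 ends, so nothing later overlaps RM17 either.
RM19 starts exactly when RM18 ends (back-to-back, no overlap), so nothing later overlaps RM18 either.
RM20 starts before RM19 ends → RM19 and RM20 overlap.
RM22 starts exactly when RM19 ends (back-to-back, no overlap), so nothing later overlaps RM19 either.
RM22 starts after RM20 ends, so nothing later overlaps RM20 either.
RM21 starts after RM22 ends.
Overlapping pairs: RM16 & RM17, RM19 & RM20 — 2 in total.

2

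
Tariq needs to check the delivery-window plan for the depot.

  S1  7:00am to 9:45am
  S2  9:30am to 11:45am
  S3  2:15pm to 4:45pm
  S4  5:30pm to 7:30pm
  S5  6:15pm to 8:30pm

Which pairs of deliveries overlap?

S1 & S2, S4 & S5

Two intervals overlap when each starts before the other ends.
Sorted by start: S1, S2, S3, S4, S5.
S2 starts before S1 ends → S1 and S2 overlap.
S3 starts after S1 ends — done with S1.
S3 starts after S2 ends — done with S2.
S4 starts after S3 ends — done with S3.
S5 starts before S4 ends → S4 and S5 overlap.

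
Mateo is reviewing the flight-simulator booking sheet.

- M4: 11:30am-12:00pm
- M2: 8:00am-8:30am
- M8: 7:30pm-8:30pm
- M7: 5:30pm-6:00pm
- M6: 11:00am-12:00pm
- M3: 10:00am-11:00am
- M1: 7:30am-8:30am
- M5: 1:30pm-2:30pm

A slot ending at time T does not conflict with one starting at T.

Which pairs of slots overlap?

Check each pair: they overlap iff neither finishes before the other starts.
Sorted by start: M1, M2, M3, M6, M4, M5, M7, M8.
M2 starts before M1 ends → M1 and M2 overlap.
M3 starts after M1 ends; M1 is clear from here.
M3 starts after M2 ends; M2 is clear from here.
M6 starts exactly when M3 ends (back-to-back, no overlap); M3 is clear from here.
M4 starts before M6 ends → M6 and M4 overlap.
M5 starts after M6 ends; M6 is clear from here.
M5 starts after M4 ends; M4 is clear from here.
M7 starts after M5 ends; M5 is clear from here.
M8 starts after M7 ends.

M1 & M2, M4 & M6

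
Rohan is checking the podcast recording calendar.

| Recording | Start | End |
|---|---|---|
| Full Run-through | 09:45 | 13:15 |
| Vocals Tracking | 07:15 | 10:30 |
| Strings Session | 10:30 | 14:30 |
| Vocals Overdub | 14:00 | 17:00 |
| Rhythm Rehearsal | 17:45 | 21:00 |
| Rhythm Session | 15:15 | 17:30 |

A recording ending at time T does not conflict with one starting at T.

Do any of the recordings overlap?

Sorted by start: Vocals Tracking, Full Run-through, Strings Session, Vocals Overdub, Rhythm Session, Rhythm Rehearsal.
Full Run-through starts before Vocals Tracking ends → Vocals Tracking and Full Run-through overlap.
That's a conflict, so the schedule is not conflict-free.

Yes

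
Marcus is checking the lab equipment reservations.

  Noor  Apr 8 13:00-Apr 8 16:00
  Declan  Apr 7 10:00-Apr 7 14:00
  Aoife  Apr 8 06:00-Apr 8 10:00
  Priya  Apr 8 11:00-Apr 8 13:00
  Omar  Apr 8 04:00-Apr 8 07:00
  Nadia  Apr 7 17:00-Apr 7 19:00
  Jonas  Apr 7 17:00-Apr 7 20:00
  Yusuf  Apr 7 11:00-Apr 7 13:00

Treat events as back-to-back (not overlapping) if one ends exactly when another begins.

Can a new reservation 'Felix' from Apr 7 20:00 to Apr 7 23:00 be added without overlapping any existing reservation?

Declan: ends Apr 7 14:00 at or before Felix starts Apr 7 20:00 → clear.
Yusuf: ends Apr 7 13:00 at or before Felix starts Apr 7 20:00 → clear.
Nadia: ends Apr 7 19:00 at or before Felix starts Apr 7 20:00 → clear.
Jonas: ends Apr 7 20:00 at or before Felix starts Apr 7 20:00 → clear.
Omar: starts Apr 8 04:00 at or after Felix ends Apr 7 23:00 → clear.
Aoife: starts Apr 8 06:00 at or after Felix ends Apr 7 23:00 → clear.
Priya: starts Apr 8 11:00 at or after Felix ends Apr 7 23:00 → clear.
Noor: starts Apr 8 13:00 at or after Felix ends Apr 7 23:00 → clear.

Yes — the slot is free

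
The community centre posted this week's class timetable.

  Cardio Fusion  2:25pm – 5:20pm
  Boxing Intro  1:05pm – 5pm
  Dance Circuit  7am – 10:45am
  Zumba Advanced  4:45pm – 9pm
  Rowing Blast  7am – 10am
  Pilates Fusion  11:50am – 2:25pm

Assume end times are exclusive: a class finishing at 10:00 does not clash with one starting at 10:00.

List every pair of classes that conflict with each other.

Two intervals overlap when each starts before the other ends.
Sorted by start: Rowing Blast, Dance Circuit, Pilates Fusion, Boxing Intro, Cardio Fusion, Zumba Advanced.
Dance Circuit starts before Rowing Blast ends → Rowing Blast and Dance Circuit overlap.
Pilates Fusion starts after Rowing Blast ends; Rowing Blast is clear from here.
Pilates Fusion starts after Dance Circuit ends; Dance Circuit is clear from here.
Boxing Intro starts before Pilates Fusion ends → Pilates Fusion and Boxing Intro overlap.
Cardio Fusion starts exactly when Pilates Fusion ends (back-to-back, no overlap); Pilates Fusion is clear from here.
Cardio Fusion starts before Boxing Intro ends → Boxing Intro and Cardio Fusion overlap.
Zumba Advanced starts before Boxing Intro ends → Boxing Intro and Zumba Advanced overlap.
Zumba Advanced starts before Cardio Fusion ends → Cardio Fusion and Zumba Advanced overlap.

Boxing Intro & Cardio Fusion, Boxing Intro & Pilates Fusion, Boxing Intro & Zumba Advanced, Cardio Fusion & Zumba Advanced, Dance Circuit & Rowing Blast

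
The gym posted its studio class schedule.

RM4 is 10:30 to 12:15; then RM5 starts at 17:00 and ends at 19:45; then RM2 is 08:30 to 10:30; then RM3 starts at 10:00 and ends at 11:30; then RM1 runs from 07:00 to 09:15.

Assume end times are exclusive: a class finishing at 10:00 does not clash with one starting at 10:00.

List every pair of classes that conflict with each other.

Two intervals overlap when each starts before the other ends.
Sorted by start: RM1, RM2, RM3, RM4, RM5.
RM2 starts before RM1 ends → RM1 and RM2 overlap.
RM3 starts after RM1 ends, so nothing later overlaps RM1 either.
RM3 starts before RM2 ends → RM2 and RM3 overlap.
RM4 starts exactly when RM2 ends (back-to-back, no overlap), so nothing later overlaps RM2 either.
RM4 starts before RM3 ends → RM3 and RM4 overlap.
RM5 starts after RM3 ends.
RM5 starts after RM4 ends.

RM1 & RM2, RM2 & RM3, RM3 & RM4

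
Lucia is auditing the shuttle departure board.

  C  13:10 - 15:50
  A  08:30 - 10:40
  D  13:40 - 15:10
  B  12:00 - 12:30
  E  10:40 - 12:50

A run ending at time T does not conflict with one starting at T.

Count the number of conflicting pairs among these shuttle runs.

Sorted by start: A, E, B, C, D.
E starts exactly when A ends (back-to-back, no overlap), so nothing later overlaps A either.
B starts before E ends → E and B overlap.
C starts after E ends, so nothing later overlaps E either.
C starts after B ends, so nothing later overlaps B either.
D starts before C ends → C and D overlap.
Overlapping pairs: B & E, C & D — 2 in total.

2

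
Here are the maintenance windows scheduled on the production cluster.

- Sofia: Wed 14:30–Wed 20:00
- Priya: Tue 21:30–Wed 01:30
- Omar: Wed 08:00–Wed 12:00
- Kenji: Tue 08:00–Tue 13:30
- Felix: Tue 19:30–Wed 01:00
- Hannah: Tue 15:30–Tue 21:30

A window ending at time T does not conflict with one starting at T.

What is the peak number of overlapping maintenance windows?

Sweep the timeline, counting +1 at each start and −1 at each end (ends before starts at a tie):
Tue 08:00 start Kenji → 1
Tue 13:30 end Kenji → 0
Tue 15:30 start Hannah → 1
Tue 19:30 start Felix → 2
Tue 21:30 end Hannah → 1
Tue 21:30 start Priya → 2
Wed 01:00 end Felix → 1
Wed 01:30 end Priya → 0
Wed 08:00 start Omar → 1
Wed 12:00 end Omar → 0
Wed 14:30 start Sofia → 1
Wed 20:00 end Sofia → 0
Peak is 2, at Tue 19:30 (Felix, Hannah).

2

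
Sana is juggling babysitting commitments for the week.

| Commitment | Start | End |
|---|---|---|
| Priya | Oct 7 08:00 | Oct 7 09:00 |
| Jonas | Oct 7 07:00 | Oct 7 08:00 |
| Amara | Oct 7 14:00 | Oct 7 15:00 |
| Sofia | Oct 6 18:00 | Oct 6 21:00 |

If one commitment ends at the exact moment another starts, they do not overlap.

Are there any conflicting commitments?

Sorted by start: Sofia, Jonas, Priya, Amara.
Jonas starts after Sofia ends, so Sofia has no further overlaps.
Priya starts exactly when Jonas ends (back-to-back, no overlap), so Jonas has no further overlaps.
Amara starts after Priya ends.
Every pair is clear; the schedule has no overlaps.

No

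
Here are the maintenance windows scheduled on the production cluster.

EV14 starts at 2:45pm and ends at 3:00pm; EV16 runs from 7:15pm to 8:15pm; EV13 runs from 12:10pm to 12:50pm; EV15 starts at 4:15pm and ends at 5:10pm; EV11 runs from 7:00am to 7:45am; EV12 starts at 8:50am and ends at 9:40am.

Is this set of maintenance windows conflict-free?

Sorted by start: EV11, EV12, EV13, EV14, EV15, EV16.
EV12 starts after EV11 ends, so nothing later overlaps EV11 either.
EV13 starts after EV12 ends, so nothing later overlaps EV12 either.
EV14 starts after EV13 ends, so nothing later overlaps EV13 either.
EV15 starts after EV14 ends, so nothing later overlaps EV14 either.
EV16 starts after EV15 ends.
Every pair is clear; the schedule has no overlaps.

Yes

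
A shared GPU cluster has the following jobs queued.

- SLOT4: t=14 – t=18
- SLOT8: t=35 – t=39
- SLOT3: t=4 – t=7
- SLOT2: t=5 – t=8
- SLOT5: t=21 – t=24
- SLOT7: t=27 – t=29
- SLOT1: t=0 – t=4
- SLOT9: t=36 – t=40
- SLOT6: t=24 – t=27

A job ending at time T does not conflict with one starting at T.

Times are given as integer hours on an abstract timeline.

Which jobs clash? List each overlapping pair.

Sorted by start: SLOT1, SLOT3, SLOT2, SLOT4, SLOT5, SLOT6, SLOT7, SLOT8, SLOT9.
SLOT3 starts exactly when SLOT1 ends (back-to-back, no overlap); SLOT1 is clear from here.
SLOT2 starts before SLOT3 ends → SLOT3 and SLOT2 overlap.
SLOT4 starts after SLOT3 ends; SLOT3 is clear from here.
SLOT4 starts after SLOT2 ends; SLOT2 is clear from here.
SLOT5 starts after SLOT4 ends; SLOT4 is clear from here.
SLOT6 starts exactly when SLOT5 ends (back-to-back, no overlap); SLOT5 is clear from here.
SLOT7 starts exactly when SLOT6 ends (back-to-back, no overlap); SLOT6 is clear from here.
SLOT8 starts after SLOT7 ends; SLOT7 is clear from here.
SLOT9 starts before SLOT8 ends → SLOT8 and SLOT9 overlap.

SLOT2 & SLOT3, SLOT8 & SLOT9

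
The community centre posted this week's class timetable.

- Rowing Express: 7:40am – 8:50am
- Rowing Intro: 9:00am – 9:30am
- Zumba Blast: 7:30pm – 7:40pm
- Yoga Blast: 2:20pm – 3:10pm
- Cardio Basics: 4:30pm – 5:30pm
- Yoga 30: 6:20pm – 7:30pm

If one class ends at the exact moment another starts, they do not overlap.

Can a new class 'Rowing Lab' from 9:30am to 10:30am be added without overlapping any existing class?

Rowing Express: ends 8:50am at or before Rowing Lab starts 9:30am → clear.
Rowing Intro: ends 9:30am at or before Rowing Lab starts 9:30am → clear.
Yoga Blast: starts 2:20pm at or after Rowing Lab ends 10:30am → clear.
Cardio Basics: starts 4:30pm at or after Rowing Lab ends 10:30am → clear.
Yoga 30: starts 6:20pm at or after Rowing Lab ends 10:30am → clear.
Zumba Blast: starts 7:30pm at or after Rowing Lab ends 10:30am → clear.

Yes — the slot is free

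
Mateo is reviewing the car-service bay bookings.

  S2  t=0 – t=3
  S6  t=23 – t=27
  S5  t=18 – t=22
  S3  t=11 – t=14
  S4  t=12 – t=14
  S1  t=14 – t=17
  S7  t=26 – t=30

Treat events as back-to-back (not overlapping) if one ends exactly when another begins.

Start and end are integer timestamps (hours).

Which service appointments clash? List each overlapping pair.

Sorted by start: S2, S3, S4, S1, S5, S6, S7.
S3 starts after S2 ends; S2 is clear from here.
S4 starts before S3 ends → S3 and S4 overlap.
S1 starts exactly when S3 ends (back-to-back, no overlap); S3 is clear from here.
S1 starts exactly when S4 ends (back-to-back, no overlap); S4 is clear from here.
S5 starts after S1 ends; S1 is clear from here.
S6 starts after S5 ends; S5 is clear from here.
S7 starts before S6 ends → S6 and S7 overlap.

S3 & S4, S6 & S7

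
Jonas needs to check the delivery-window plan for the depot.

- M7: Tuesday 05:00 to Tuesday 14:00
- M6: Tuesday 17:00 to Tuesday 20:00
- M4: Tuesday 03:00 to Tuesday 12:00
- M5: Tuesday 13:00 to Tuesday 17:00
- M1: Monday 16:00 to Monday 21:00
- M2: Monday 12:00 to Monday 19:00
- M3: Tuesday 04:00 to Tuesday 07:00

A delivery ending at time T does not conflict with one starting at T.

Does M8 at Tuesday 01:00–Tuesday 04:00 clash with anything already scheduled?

Yes — it overlaps M4

M2: ends Monday 19:00 at or before M8 starts Tuesday 01:00 → clear.
M1: ends Monday 21:00 at or before M8 starts Tuesday 01:00 → clear.
M4: starts Tuesday 03:00 before M8 ends Tuesday 04:00, and ends Tuesday 12:00 after M8 starts Tuesday 01:00 → overlap.
M3: starts Tuesday 04:00 at or after M8 ends Tuesday 04:00 → clear.
M7: starts Tuesday 05:00 at or after M8 ends Tuesday 04:00 → clear.
M5: starts Tuesday 13:00 at or after M8 ends Tuesday 04:00 → clear.
M6: starts Tuesday 17:00 at or after M8 ends Tuesday 04:00 → clear.
M8 overlaps M4.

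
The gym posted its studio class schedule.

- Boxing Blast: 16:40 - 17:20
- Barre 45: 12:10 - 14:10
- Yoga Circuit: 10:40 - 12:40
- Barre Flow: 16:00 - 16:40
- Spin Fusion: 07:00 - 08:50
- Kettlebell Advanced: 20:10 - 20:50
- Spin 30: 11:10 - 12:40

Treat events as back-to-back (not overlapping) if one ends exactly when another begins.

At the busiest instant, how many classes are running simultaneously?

3

Walk through starts and ends in time order (an end at T is processed before a start at T):
07:00 start Spin Fusion → 1
08:50 end Spin Fusion → 0
10:40 start Yoga Circuit → 1
11:10 start Spin 30 → 2
12:10 start Barre 45 → 3
12:40 end Spin 30 → 2
12:40 end Yoga Circuit → 1
14:10 end Barre 45 → 0
16:00 start Barre Flow → 1
16:40 end Barre Flow → 0
16:40 start Boxing Blast → 1
17:20 end Boxing Blast → 0
20:10 start Kettlebell Advanced → 1
20:50 end Kettlebell Advanced → 0
Peak is 3, at 12:10 (Barre 45, Spin 30, Yoga Circuit).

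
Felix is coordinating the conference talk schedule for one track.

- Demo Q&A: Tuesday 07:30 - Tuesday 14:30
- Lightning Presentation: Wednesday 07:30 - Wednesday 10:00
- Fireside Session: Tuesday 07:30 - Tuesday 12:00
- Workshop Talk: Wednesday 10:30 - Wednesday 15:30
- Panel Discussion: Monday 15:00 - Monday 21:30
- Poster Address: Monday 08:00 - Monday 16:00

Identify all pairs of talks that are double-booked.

Demo Q&A & Fireside Session, Panel Discussion & Poster Address

Sorted by start: Poster Address, Panel Discussion, Demo Q&A, Fireside Session, Lightning Presentation, Workshop Talk.
Panel Discussion starts before Poster Address ends → Poster Address and Panel Discussion overlap.
Demo Q&A starts after Poster Address ends; Poster Address is clear from here.
Demo Q&A starts after Panel Discussion ends; Panel Discussion is clear from here.
Fireside Session starts before Demo Q&A ends → Demo Q&A and Fireside Session overlap.
Lightning Presentation starts after Demo Q&A ends; Demo Q&A is clear from here.
Lightning Presentation starts after Fireside Session ends; Fireside Session is clear from here.
Workshop Talk starts after Lightning Presentation ends.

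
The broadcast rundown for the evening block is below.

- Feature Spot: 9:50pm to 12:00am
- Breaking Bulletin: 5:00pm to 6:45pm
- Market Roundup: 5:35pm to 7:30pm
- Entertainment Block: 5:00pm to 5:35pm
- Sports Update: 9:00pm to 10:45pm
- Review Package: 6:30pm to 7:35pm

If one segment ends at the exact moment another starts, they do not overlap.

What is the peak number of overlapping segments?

Walk through starts and ends in time order (an end at T is processed before a start at T):
5:00pm start Breaking Bulletin → 1
5:00pm start Entertainment Block → 2
5:35pm end Entertainment Block → 1
5:35pm start Market Roundup → 2
6:30pm start Review Package → 3
6:45pm end Breaking Bulletin → 2
7:30pm end Market Roundup → 1
7:35pm end Review Package → 0
9:00pm start Sports Update → 1
9:50pm start Feature Spot → 2
10:45pm end Sports Update → 1
12:00am end Feature Spot → 0
Peak is 3, at 6:30pm (Breaking Bulletin, Market Roundup, Review Package).

3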